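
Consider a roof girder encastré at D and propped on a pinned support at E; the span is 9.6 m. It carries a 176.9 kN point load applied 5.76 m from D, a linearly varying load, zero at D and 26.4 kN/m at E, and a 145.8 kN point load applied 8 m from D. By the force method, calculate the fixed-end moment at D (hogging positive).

Remove the prop at E; the released (primary) structure is a cantilever built in at D.
Downward deflection at the released point E due to the loads:
  point load 176.9 at a = 5.76: Pa²(3L − a)/(6EI) = 22537/EI
  triangular load, peak 26.4 at the free end: 11w₀L⁴/(120EI) = 20554/EI
  point load 145.8 at a = 8: Pa²(3L − a)/(6EI) = 32348/EI
  δ_0 = 75440/EI
Flexibility coefficient — unit upward force at E: δ_{EE} = L³/(3EI) = 294.9/EI.
Compatibility at E: δ_0 − R_E·δ_{EE} = 0, so R_E = 75440/294.9 = 255.8 kN.
Moment equilibrium about D: M_D = Σ(load moments about D) − R_E·L = 2996 − 255.8×9.6 = 540.6 kN·m.

M_D = 540.6 kN·m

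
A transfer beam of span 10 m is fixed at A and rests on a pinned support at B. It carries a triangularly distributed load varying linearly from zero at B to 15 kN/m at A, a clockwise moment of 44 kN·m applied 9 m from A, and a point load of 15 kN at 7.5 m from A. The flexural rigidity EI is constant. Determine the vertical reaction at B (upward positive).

R_B = 31.03 kN

Choose R_B as the redundant. The primary structure is the cantilever fixed at A.
Primary-structure tip deflection at B by superposition:
  triangular load, peak 15 at the fixed end: w₀L⁴/(30EI) = 5000/EI
  clockwise couple 44 at a = 9: M₀a(2L − a)/(2EI) = 2178/EI
  point load 15 at a = 7.5: Pa²(3L − a)/(6EI) = 3164/EI
  δ_0 = 10342/EI
Flexibility coefficient — unit upward force at B: δ_{BB} = L³/(3EI) = 333.3/EI.
Compatibility at B: δ_0 − R_B·δ_{BB} = 0, so R_B = 10342/333.3 = 31.03 kN.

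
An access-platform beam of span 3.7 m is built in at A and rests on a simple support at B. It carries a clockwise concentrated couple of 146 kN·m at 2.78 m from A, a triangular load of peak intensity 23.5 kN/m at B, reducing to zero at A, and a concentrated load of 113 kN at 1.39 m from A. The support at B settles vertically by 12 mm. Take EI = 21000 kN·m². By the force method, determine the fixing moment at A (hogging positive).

Release the roller at B. Primary structure: cantilever fixed at A.
Deflection at B on the released cantilever, summing each load's contribution:
  clockwise couple 146 at a = 2.78: M₀a(2L − a)/(2EI) = 937.6/EI
  triangular load, peak 23.5 at the free end: 11w₀L⁴/(120EI) = 403.7/EI
  point load 113 at a = 1.39: Pa²(3L − a)/(6EI) = 353.3/EI
  δ_0 = 1695/EI
Tip deflection under a unit load at B: L³/(3EI) = 16.88/EI.
With EI = 21000 kN·m²: δ_0 = 0.080697 m and δ_{BB} = 0.000804 m/kN.
Compatibility — the beam at B must follow the support down by 0.012 m: δ_0 − R_B·δ_{BB} = 0.012, so R_B = (0.080697 − 0.012)/0.000804 = 85.44 kN.
Moment equilibrium about A: M_A = Σ(load moments about A) − R_B·L = 410.3 − 85.44×3.7 = 94.17 kN·m.

M_A = 94.17 kN·m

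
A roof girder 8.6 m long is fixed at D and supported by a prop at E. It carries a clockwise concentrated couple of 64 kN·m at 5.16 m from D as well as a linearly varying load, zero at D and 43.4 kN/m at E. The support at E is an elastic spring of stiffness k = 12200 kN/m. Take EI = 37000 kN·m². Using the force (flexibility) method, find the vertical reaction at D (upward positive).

Release the roller at E. Primary structure: cantilever fixed at D.
Deflection at E on the released cantilever, summing each load's contribution:
  clockwise couple 64 at a = 5.16: M₀a(2L − a)/(2EI) = 1988/EI
  triangular load, peak 43.4 at the free end: 11w₀L⁴/(120EI) = 21762/EI
  δ_0 = 23750/EI
Tip deflection under a unit load at E: L³/(3EI) = 212/EI.
With EI = 37000 kN·m²: δ_0 = 0.64189 m and δ_{EE} = 0.00573 m/kN.
Compatibility — the spring shortens by R_E/k under the reaction it provides: δ_0 − R_E·δ_{EE} = R_E/k. With 1/k = 0.000082 m/kN, R_E = δ_0 / (δ_{EE} + 1/k) = 0.64189 / (0.00573 + 0.000082) = 110.4 kN.
Vertical equilibrium: R_D = ΣP − R_E = 186.6 − 110.4 = 76.18 kN.

R_D = 76.18 kN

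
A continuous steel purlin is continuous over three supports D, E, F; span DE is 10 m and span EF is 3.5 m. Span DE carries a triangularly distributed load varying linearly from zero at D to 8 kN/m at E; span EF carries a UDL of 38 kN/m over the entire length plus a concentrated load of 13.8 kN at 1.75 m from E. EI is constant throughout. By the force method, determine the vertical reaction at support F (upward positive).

Release continuity at E by inserting a hinge; the redundant is the internal moment M_E. The primary structure is two simply-supported spans DE and EF.
Rotations at E on the released spans (each span's end-slope, ×1/EI):
  span DE: triangular load, peak 8: w₀L³/(45EI) = 177.8/EI
  span EF: UDL 38: wL³/(24EI) = 67.89/EI
  span EF: point load 13.8 at a = 1.75: Pab(L + b)/(6LEI) = 10.57/EI
  relative rotation θ_0 = (177.8 + 78.45)/EI = 256.2/EI
A unit hogging moment at E produces rotation L₁/(3EI) + L₂/(3EI) = 4.5/EI.
Compatibility: M_E·(L₁+L₂)/(3EI) = θ_0, giving M_E = 56.94 kN·m (hogging).
Span EF, ΣM about F: R_E^{EF}·3.5 = 256.9 + 56.94, so R_E^{EF} = 89.67 kN and R_F = 146.8 − 89.67 = 57.13 kN.

R_F = 57.13 kN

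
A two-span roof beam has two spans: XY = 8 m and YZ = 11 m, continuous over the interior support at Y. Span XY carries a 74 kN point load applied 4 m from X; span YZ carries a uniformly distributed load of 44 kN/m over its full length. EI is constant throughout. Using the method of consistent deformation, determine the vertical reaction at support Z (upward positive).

R_Z = 202.7 kN

Insert a hinge at Y; M_Y is the redundant, and each span becomes simply supported.
Discontinuity in slope at Y on the released structure — sum the simple-span end rotations:
  span XY: point load 74 at a = 4: Pab(L + a)/(6LEI) = 296/EI
  span YZ: UDL 44: wL³/(24EI) = 2440/EI
  relative rotation θ_0 = (296 + 2440)/EI = 2736/EI
A unit hogging moment at Y produces rotation L₁/(3EI) + L₂/(3EI) = 6.333/EI.
Compatibility: M_Y·(L₁+L₂)/(3EI) = θ_0, giving M_Y = 432 kN·m (hogging).
Span YZ, ΣM about Z: R_Y^{YZ}·11 = 2662 + 432, so R_Y^{YZ} = 281.3 kN and R_Z = 484 − 281.3 = 202.7 kN.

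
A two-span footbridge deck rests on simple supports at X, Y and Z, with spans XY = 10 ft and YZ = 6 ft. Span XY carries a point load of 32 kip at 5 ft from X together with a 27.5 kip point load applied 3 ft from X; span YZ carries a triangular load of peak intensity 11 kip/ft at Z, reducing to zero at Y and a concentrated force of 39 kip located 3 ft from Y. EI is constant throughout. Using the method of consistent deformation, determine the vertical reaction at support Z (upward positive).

R_Z = 27.15 kip

Release continuity at Y by inserting a hinge; the redundant is the internal moment M_Y. The primary structure is two simply-supported spans XY and YZ.
End slopes at the hinge Y, treating each span as simply supported:
  span XY: point load 32 at a = 5: Pab(L + a)/(6LEI) = 200/EI
  span XY: point load 27.5 at a = 3: Pab(L + a)/(6LEI) = 125.1/EI
  span YZ: triangular load, peak 11: 7w₀L³/(360EI) = 46.2/EI
  span YZ: point load 39 at a = 3: Pab(L + b)/(6LEI) = 87.75/EI
  relative rotation θ_0 = (325.1 + 133.9)/EI = 459.1/EI
A unit hogging moment at Y produces rotation L₁/(3EI) + L₂/(3EI) = 5.333/EI.
Slope continuity at Y: θ_0 = M_Y·5.333/EI, so M_Y = 459.1/5.333 = 86.08 kip·ft (hogging).
Span YZ, ΣM about Z: R_Y^{YZ}·6 = 183 + 86.08, so R_Y^{YZ} = 44.85 kip and R_Z = 72 − 44.85 = 27.15 kip.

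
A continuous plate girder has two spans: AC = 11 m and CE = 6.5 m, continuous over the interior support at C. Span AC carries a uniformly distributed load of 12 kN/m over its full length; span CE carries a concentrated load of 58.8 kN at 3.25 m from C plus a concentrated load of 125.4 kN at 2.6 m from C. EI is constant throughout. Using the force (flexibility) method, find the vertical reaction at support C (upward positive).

Insert a hinge at C; M_C is the redundant, and each span becomes simply supported.
Discontinuity in slope at C on the released structure — sum the simple-span end rotations:
  span AC: UDL 12: wL³/(24EI) = 665.5/EI
  span CE: point load 58.8 at a = 3.25: Pab(L + b)/(6LEI) = 155.3/EI
  span CE: point load 125.4 at a = 2.6: Pab(L + b)/(6LEI) = 339.1/EI
  relative rotation θ_0 = (665.5 + 494.4)/EI = 1160/EI
A unit hogging moment at C produces rotation L₁/(3EI) + L₂/(3EI) = 5.833/EI.
Compatibility: M_C·(L₁+L₂)/(3EI) = θ_0, giving M_C = 198.8 kN·m (hogging).
Span AC, ΣM about A with M_C applied at C: R_C^{AC}·11 = 726 + 198.8, so R_C^{AC} = 84.08 kN and R_A = 132 − 84.08 = 47.92 kN.
Span CE, ΣM about E: R_C^{CE}·6.5 = 680.2 + 198.8, so R_C^{CE} = 135.2 kN and R_E = 184.2 − 135.2 = 48.97 kN.
R_C = 84.08 + 135.2 = 219.3 kN.

R_C = 219.3 kN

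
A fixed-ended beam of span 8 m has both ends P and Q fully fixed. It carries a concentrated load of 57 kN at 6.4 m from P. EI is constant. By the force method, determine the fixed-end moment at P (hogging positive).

M_P = 14.59 kN·m

Release both end moments; the primary structure is a simply-supported span PQ with redundants M_P and M_Q.
Simple-span end rotations at P and Q under the given loads:
  at P: point load 57 at a = 6.4: Pab(L + b)/(6LEI) = 116.7/EI
  at Q: point load 57 at a = 6.4: Pab(L + a)/(6LEI) = 175.1/EI
  θ_P0 = 116.7/EI,  θ_Q0 = 175.1/EI
Flexibility coefficients: a unit moment at one end gives L/(3EI) there and L/(6EI) at the far end, so f₁₁ = f₂₂ = 2.667/EI and f₁₂ = f₂₁ = 1.333/EI.
Compatibility — zero rotation at each built-in end:
  2.667 M_P + 1.333 M_Q = 116.7
  1.333 M_P + 2.667 M_Q = 175.1
Solving the pair gives M_P = 14.59 kN·m and M_Q = 58.37 kN·m (hogging).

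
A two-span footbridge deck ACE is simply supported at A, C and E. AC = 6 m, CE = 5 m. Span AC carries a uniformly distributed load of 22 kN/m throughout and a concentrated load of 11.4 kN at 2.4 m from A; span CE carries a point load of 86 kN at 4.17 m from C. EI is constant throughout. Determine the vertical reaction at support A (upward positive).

R_A = 60.17 kN

Release continuity at C by inserting a hinge; the redundant is the internal moment M_C. The primary structure is two simply-supported spans AC and CE.
End slopes at the hinge C, treating each span as simply supported:
  span AC: UDL 22: wL³/(24EI) = 198/EI
  span AC: point load 11.4 at a = 2.4: Pab(L + a)/(6LEI) = 22.98/EI
  span CE: point load 86 at a = 4.17: Pab(L + b)/(6LEI) = 57.84/EI
  relative rotation θ_0 = (221 + 57.84)/EI = 278.8/EI
A unit hogging moment at C produces rotation L₁/(3EI) + L₂/(3EI) = 3.667/EI.
Compatibility: M_C·(L₁+L₂)/(3EI) = θ_0, giving M_C = 76.04 kN·m (hogging).
Span AC, ΣM about A with M_C applied at C: R_C^{AC}·6 = 423.4 + 76.04, so R_C^{AC} = 83.23 kN and R_A = 143.4 − 83.23 = 60.17 kN.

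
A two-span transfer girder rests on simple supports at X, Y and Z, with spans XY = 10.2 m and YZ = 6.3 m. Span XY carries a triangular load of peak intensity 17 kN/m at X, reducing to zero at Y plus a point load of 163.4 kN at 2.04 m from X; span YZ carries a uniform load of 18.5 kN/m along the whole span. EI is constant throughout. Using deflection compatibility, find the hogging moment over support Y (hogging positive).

M_Y = 197.7 kN·m

Release continuity at Y by inserting a hinge; the redundant is the internal moment M_Y. The primary structure is two simply-supported spans XY and YZ.
Discontinuity in slope at Y on the released structure — sum the simple-span end rotations:
  span XY: triangular load, peak 17: 7w₀L³/(360EI) = 350.8/EI
  span XY: point load 163.4 at a = 2.04: Pab(L + a)/(6LEI) = 544/EI
  span YZ: UDL 18.5: wL³/(24EI) = 192.7/EI
  relative rotation θ_0 = (894.8 + 192.7)/EI = 1088/EI
A unit hogging moment at Y produces rotation L₁/(3EI) + L₂/(3EI) = 5.5/EI.
Compatibility: M_Y·(L₁+L₂)/(3EI) = θ_0, giving M_Y = 197.7 kN·m (hogging).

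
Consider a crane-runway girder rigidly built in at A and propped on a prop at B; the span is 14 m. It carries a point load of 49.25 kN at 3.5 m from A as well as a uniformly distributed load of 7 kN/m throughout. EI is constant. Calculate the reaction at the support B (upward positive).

Release the roller at B. Primary structure: cantilever fixed at A.
Free-end deflection of the primary structure under the applied loading (downward +):
  point load 49.25 at a = 3.5: Pa²(3L − a)/(6EI) = 3871/EI
  UDL 7: wL⁴/(8EI) = 33614/EI
  δ_0 = 37485/EI
Flexibility coefficient — unit upward force at B: δ_{BB} = L³/(3EI) = 914.7/EI.
The prop prevents deflection at B: R_B = δ_0/δ_{BB} = 37485/914.7 = 40.98 kN.

R_B = 40.98 kN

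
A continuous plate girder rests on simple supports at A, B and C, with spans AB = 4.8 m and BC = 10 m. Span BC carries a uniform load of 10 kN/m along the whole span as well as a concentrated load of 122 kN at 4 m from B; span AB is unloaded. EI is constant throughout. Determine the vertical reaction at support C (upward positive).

Release continuity at B by inserting a hinge; the redundant is the internal moment M_B. The primary structure is two simply-supported spans AB and BC.
End slopes at the hinge B, treating each span as simply supported:
  span BC: UDL 10: wL³/(24EI) = 416.7/EI
  span BC: point load 122 at a = 4: Pab(L + b)/(6LEI) = 780.8/EI
  relative rotation θ_0 = (0 + 1197)/EI = 1197/EI
A unit hogging moment at B produces rotation L₁/(3EI) + L₂/(3EI) = 4.933/EI.
Slope continuity at B: θ_0 = M_B·4.933/EI, so M_B = 1197/4.933 = 242.7 kN·m (hogging).
Span BC, ΣM about C: R_B^{BC}·10 = 1232 + 242.7, so R_B^{BC} = 147.5 kN and R_C = 222 − 147.5 = 74.53 kN.

R_C = 74.53 kN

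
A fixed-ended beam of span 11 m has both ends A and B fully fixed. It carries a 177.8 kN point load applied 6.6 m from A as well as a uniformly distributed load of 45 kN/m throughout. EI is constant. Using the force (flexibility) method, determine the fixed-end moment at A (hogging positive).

Release both end moments; the primary structure is a simply-supported span AB with redundants M_A and M_B.
On the primary (simply-supported) span, the end slopes from the loading are:
  at A: point load 177.8 at a = 6.6: Pab(L + b)/(6LEI) = 1205/EI
  at B: point load 177.8 at a = 6.6: Pab(L + a)/(6LEI) = 1377/EI
  at A: UDL 45: wL³/(24EI) = 2496/EI
  at B: UDL 45: wL³/(24EI) = 2496/EI
  θ_A0 = 3700/EI,  θ_B0 = 3873/EI
Flexibility coefficients: a unit moment at one end gives L/(3EI) there and L/(6EI) at the far end, so f₁₁ = f₂₂ = 3.667/EI and f₁₂ = f₂₁ = 1.833/EI.
Compatibility — zero rotation at each built-in end:
  3.667 M_A + 1.833 M_B = 3700
  1.833 M_A + 3.667 M_B = 3873
Solving the pair gives M_A = 641.5 kN·m and M_B = 735.4 kN·m (hogging).

M_A = 641.5 kN·m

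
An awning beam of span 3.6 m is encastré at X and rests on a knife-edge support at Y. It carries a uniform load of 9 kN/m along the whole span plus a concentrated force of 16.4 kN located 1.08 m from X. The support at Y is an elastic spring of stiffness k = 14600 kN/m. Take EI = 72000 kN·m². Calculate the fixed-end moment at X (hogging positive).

M_X = 37.38 kN·m

Take the reaction at Y as the redundant and release it; the primary structure is a cantilever fixed at X.
Free-end deflection of the primary structure under the applied loading (downward +):
  UDL 9: wL⁴/(8EI) = 189/EI
  point load 16.4 at a = 1.08: Pa²(3L − a)/(6EI) = 30.99/EI
  δ_0 = 219.9/EI
Flexibility coefficient — unit upward force at Y: δ_{YY} = L³/(3EI) = 15.55/EI.
With EI = 72000 kN·m²: δ_0 = 0.003055 m and δ_{YY} = 0.000216 m/kN.
Compatibility — the spring shortens by R_Y/k under the reaction it provides: δ_0 − R_Y·δ_{YY} = R_Y/k. With 1/k = 0.000068 m/kN, R_Y = δ_0 / (δ_{YY} + 1/k) = 0.003055 / (0.000216 + 0.000068) = 10.74 kN.
Moment equilibrium about X: M_X = Σ(load moments about X) − R_Y·L = 76.03 − 10.74×3.6 = 37.38 kN·m.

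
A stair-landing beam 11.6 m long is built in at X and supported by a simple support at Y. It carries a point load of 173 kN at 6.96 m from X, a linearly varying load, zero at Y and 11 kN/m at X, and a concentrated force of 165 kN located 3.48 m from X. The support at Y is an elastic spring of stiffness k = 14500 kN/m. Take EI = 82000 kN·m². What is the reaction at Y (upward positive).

R_Y = 106.4 kN

Choose R_Y as the redundant. The primary structure is the cantilever fixed at X.
Primary-structure tip deflection at Y by superposition:
  point load 173 at a = 6.96: Pa²(3L − a)/(6EI) = 38885/EI
  triangular load, peak 11 at the fixed end: w₀L⁴/(30EI) = 6639/EI
  point load 165 at a = 3.48: Pa²(3L − a)/(6EI) = 10431/EI
  δ_0 = 55955/EI
Tip deflection under a unit load at Y: L³/(3EI) = 520.3/EI.
With EI = 82000 kN·m²: δ_0 = 0.68237 m and δ_{YY} = 0.006345 m/kN.
Compatibility — the spring shortens by R_Y/k under the reaction it provides: δ_0 − R_Y·δ_{YY} = R_Y/k. With 1/k = 0.000069 m/kN, R_Y = δ_0 / (δ_{YY} + 1/k) = 0.68237 / (0.006345 + 0.000069) = 106.4 kN.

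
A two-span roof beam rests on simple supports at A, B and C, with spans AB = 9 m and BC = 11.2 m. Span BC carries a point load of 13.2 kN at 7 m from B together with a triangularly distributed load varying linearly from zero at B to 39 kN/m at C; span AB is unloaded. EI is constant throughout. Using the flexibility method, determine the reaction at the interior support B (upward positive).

R_B = 112.1 kN

Insert a hinge at B; M_B is the redundant, and each span becomes simply supported.
End slopes at the hinge B, treating each span as simply supported:
  span BC: point load 13.2 at a = 7: Pab(L + b)/(6LEI) = 88.94/EI
  span BC: triangular load, peak 39: 7w₀L³/(360EI) = 1065/EI
  relative rotation θ_0 = (0 + 1154)/EI = 1154/EI
A unit hogging moment at B produces rotation L₁/(3EI) + L₂/(3EI) = 6.733/EI.
Slope continuity at B: θ_0 = M_B·6.733/EI, so M_B = 1154/6.733 = 171.4 kN·m (hogging).
Span AB, ΣM about A with M_B applied at B: R_B^{AB}·9 = 0 + 171.4, so R_B^{AB} = 19.05 kN and R_A = 0 − 19.05 = -19.05 kN.
Span BC, ΣM about C: R_B^{BC}·11.2 = 870.8 + 171.4, so R_B^{BC} = 93.06 kN and R_C = 231.6 − 93.06 = 138.5 kN.
R_B = 19.05 + 93.06 = 112.1 kN.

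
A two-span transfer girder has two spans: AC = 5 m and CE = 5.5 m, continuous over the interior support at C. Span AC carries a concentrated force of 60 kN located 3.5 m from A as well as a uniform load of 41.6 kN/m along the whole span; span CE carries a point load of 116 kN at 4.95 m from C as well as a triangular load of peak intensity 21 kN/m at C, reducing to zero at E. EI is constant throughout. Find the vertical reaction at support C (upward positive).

Release continuity at C by inserting a hinge; the redundant is the internal moment M_C. The primary structure is two simply-supported spans AC and CE.
Discontinuity in slope at C on the released structure — sum the simple-span end rotations:
  span AC: point load 60 at a = 3.5: Pab(L + a)/(6LEI) = 89.25/EI
  span AC: UDL 41.6: wL³/(24EI) = 216.7/EI
  span CE: point load 116 at a = 4.95: Pab(L + b)/(6LEI) = 57.9/EI
  span CE: triangular load, peak 21: w₀L³/(45EI) = 77.64/EI
  relative rotation θ_0 = (305.9 + 135.5)/EI = 441.5/EI
A unit hogging moment at C produces rotation L₁/(3EI) + L₂/(3EI) = 3.5/EI.
Compatibility: M_C·(L₁+L₂)/(3EI) = θ_0, giving M_C = 126.1 kN·m (hogging).
Span AC, ΣM about A with M_C applied at C: R_C^{AC}·5 = 730 + 126.1, so R_C^{AC} = 171.2 kN and R_A = 268 − 171.2 = 96.77 kN.
Span CE, ΣM about E: R_C^{CE}·5.5 = 275.6 + 126.1, so R_C^{CE} = 73.03 kN and R_E = 173.8 − 73.03 = 100.7 kN.
R_C = 171.2 + 73.03 = 244.3 kN.

R_C = 244.3 kN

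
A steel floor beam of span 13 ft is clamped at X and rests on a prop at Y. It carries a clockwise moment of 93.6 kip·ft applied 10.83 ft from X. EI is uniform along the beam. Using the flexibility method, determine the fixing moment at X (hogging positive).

M_X = -42.89 kip·ft

Choose R_Y as the redundant. The primary structure is the cantilever fixed at X.
Free-end deflection of the primary structure under the applied loading (downward +):
  clockwise couple 93.6 at a = 10.83: M₀a(2L − a)/(2EI) = 7689/EI
Tip deflection under a unit load at Y: L³/(3EI) = 732.3/EI.
Compatibility at Y: δ_0 − R_Y·δ_{YY} = 0, so R_Y = 7689/732.3 = 10.5 kip.
Moment equilibrium about X: M_X = Σ(load moments about X) − R_Y·L = 93.6 − 10.5×13 = -42.89 kip·ft.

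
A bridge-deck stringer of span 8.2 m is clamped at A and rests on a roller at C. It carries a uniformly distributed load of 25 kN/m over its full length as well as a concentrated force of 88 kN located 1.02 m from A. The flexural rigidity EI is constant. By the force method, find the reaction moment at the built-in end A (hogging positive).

Take the reaction at C as the redundant and release it; the primary structure is a cantilever fixed at A.
Downward deflection at the released point C due to the loads:
  UDL 25: wL⁴/(8EI) = 14129/EI
  point load 88 at a = 1.02: Pa²(3L − a)/(6EI) = 359.8/EI
  δ_0 = 14489/EI
Tip deflection under a unit load at C: L³/(3EI) = 183.8/EI.
The prop prevents deflection at C: R_C = δ_0/δ_{CC} = 14489/183.8 = 78.83 kN.
Moment equilibrium about A: M_A = Σ(load moments about A) − R_C·L = 930.3 − 78.83×8.2 = 283.8 kN·m.

M_A = 283.8 kN·m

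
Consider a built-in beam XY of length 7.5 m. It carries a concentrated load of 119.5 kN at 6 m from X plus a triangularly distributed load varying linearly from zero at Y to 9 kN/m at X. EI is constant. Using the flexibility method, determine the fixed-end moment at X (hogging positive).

M_X = 53.99 kN·m

Release both end moments; the primary structure is a simply-supported span XY with redundants M_X and M_Y.
Simple-span end rotations at X and Y under the given loads:
  at X: point load 119.5 at a = 6: Pab(L + b)/(6LEI) = 215.1/EI
  at Y: point load 119.5 at a = 6: Pab(L + a)/(6LEI) = 322.6/EI
  at X: triangular load, peak 9: w₀L³/(45EI) = 84.38/EI
  at Y: triangular load, peak 9: 7w₀L³/(360EI) = 73.83/EI
  θ_X0 = 299.5/EI,  θ_Y0 = 396.5/EI
Flexibility coefficients: a unit moment at one end gives L/(3EI) there and L/(6EI) at the far end, so f₁₁ = f₂₂ = 2.5/EI and f₁₂ = f₂₁ = 1.25/EI.
Compatibility — zero rotation at each built-in end:
  2.5 M_X + 1.25 M_Y = 299.5
  1.25 M_X + 2.5 M_Y = 396.5
Solving the pair gives M_X = 53.99 kN·m and M_Y = 131.6 kN·m (hogging).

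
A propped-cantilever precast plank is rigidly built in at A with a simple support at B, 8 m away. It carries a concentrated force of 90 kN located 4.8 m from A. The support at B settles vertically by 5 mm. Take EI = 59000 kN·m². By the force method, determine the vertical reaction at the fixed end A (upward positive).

R_A = 52.85 kN

Remove the prop at B; the released (primary) structure is a cantilever built in at A.
Free-end deflection of the primary structure under the applied loading (downward +):
  point load 90 at a = 4.8: Pa²(3L − a)/(6EI) = 6636/EI
Tip deflection under a unit load at B: L³/(3EI) = 170.7/EI.
With EI = 59000 kN·m²: δ_0 = 0.11247 m and δ_{BB} = 0.002893 m/kN.
Compatibility — the beam at B must follow the support down by 0.005 m: δ_0 − R_B·δ_{BB} = 0.005, so R_B = (0.11247 − 0.005)/0.002893 = 37.15 kN.
Vertical equilibrium: R_A = ΣP − R_B = 90 − 37.15 = 52.85 kN.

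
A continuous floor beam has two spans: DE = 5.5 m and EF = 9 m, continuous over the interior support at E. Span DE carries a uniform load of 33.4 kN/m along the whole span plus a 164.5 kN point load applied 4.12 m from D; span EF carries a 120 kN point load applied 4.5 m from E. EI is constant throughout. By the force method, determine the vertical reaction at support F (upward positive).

Take M_E as the redundant. Released structure: two simple spans DE and EF with a hinge at E.
End slopes at the hinge E, treating each span as simply supported:
  span DE: UDL 33.4: wL³/(24EI) = 231.5/EI
  span DE: point load 164.5 at a = 4.12: Pab(L + a)/(6LEI) = 272.6/EI
  span EF: point load 120 at a = 4.5: Pab(L + b)/(6LEI) = 607.5/EI
  relative rotation θ_0 = (504.2 + 607.5)/EI = 1112/EI
A unit hogging moment at E produces rotation L₁/(3EI) + L₂/(3EI) = 4.833/EI.
Compatibility: M_E·(L₁+L₂)/(3EI) = θ_0, giving M_E = 230 kN·m (hogging).
Span EF, ΣM about F: R_E^{EF}·9 = 540 + 230, so R_E^{EF} = 85.56 kN and R_F = 120 − 85.56 = 34.44 kN.

R_F = 34.44 kN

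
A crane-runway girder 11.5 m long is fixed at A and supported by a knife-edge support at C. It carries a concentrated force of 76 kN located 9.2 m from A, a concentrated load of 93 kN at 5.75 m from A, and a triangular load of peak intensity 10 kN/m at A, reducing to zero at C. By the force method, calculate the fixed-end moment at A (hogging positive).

M_A = 372.6 kN·m

Take the reaction at C as the redundant and release it; the primary structure is a cantilever fixed at A.
Deflection at C on the released cantilever, summing each load's contribution:
  point load 76 at a = 9.2: Pa²(3L − a)/(6EI) = 27124/EI
  point load 93 at a = 5.75: Pa²(3L − a)/(6EI) = 14733/EI
  triangular load, peak 10 at the fixed end: w₀L⁴/(30EI) = 5830/EI
  δ_0 = 47688/EI
Tip deflection under a unit load at C: L³/(3EI) = 507/EI.
The prop prevents deflection at C: R_C = δ_0/δ_{CC} = 47688/507 = 94.07 kN.
Moment equilibrium about A: M_A = Σ(load moments about A) − R_C·L = 1454 − 94.07×11.5 = 372.6 kN·m.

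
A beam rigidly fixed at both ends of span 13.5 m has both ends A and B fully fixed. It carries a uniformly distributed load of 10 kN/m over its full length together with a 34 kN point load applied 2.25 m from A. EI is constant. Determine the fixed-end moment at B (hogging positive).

M_B = 162.5 kN·m

Take the two fixed-end moments M_A, M_B as redundants; the released structure is the simple span AB.
On the primary (simply-supported) span, the end slopes from the loading are:
  at A: UDL 10: wL³/(24EI) = 1025/EI
  at B: UDL 10: wL³/(24EI) = 1025/EI
  at A: point load 34 at a = 2.25: Pab(L + b)/(6LEI) = 263/EI
  at B: point load 34 at a = 2.25: Pab(L + a)/(6LEI) = 167.3/EI
  θ_A0 = 1288/EI,  θ_B0 = 1192/EI
Flexibility coefficients: a unit moment at one end gives L/(3EI) there and L/(6EI) at the far end, so f₁₁ = f₂₂ = 4.5/EI and f₁₂ = f₂₁ = 2.25/EI.
Compatibility — zero rotation at each built-in end:
  4.5 M_A + 2.25 M_B = 1288
  2.25 M_A + 4.5 M_B = 1192
Solving the pair gives M_A = 205 kN·m and M_B = 162.5 kN·m (hogging).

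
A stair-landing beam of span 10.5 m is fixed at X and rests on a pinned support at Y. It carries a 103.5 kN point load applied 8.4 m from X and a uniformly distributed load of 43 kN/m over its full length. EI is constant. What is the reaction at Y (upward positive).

Choose R_Y as the redundant. The primary structure is the cantilever fixed at X.
Deflection at Y on the released cantilever, summing each load's contribution:
  point load 103.5 at a = 8.4: Pa²(3L − a)/(6EI) = 28116/EI
  UDL 43: wL⁴/(8EI) = 65333/EI
  δ_0 = 93450/EI
Flexibility coefficient — unit upward force at Y: δ_{YY} = L³/(3EI) = 385.9/EI.
The prop prevents deflection at Y: R_Y = δ_0/δ_{YY} = 93450/385.9 = 242.2 kN.

R_Y = 242.2 kN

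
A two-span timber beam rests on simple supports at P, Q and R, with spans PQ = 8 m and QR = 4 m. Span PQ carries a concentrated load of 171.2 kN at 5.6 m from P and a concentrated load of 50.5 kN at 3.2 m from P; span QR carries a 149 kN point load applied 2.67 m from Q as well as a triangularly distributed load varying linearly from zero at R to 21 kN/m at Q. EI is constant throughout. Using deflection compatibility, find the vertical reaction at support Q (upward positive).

Take M_Q as the redundant. Released structure: two simple spans PQ and QR with a hinge at Q.
Rotations at Q on the released spans (each span's end-slope, ×1/EI):
  span PQ: point load 171.2 at a = 5.6: Pab(L + a)/(6LEI) = 651.9/EI
  span PQ: point load 50.5 at a = 3.2: Pab(L + a)/(6LEI) = 181/EI
  span QR: point load 149 at a = 2.67: Pab(L + b)/(6LEI) = 117.5/EI
  span QR: triangular load, peak 21: w₀L³/(45EI) = 29.87/EI
  relative rotation θ_0 = (832.9 + 147.4)/EI = 980.3/EI
A unit hogging moment at Q produces rotation L₁/(3EI) + L₂/(3EI) = 4/EI.
Compatibility: M_Q·(L₁+L₂)/(3EI) = θ_0, giving M_Q = 245.1 kN·m (hogging).
Span PQ, ΣM about P with M_Q applied at Q: R_Q^{PQ}·8 = 1120 + 245.1, so R_Q^{PQ} = 170.7 kN and R_P = 221.7 − 170.7 = 51.03 kN.
Span QR, ΣM about R: R_Q^{QR}·4 = 310.2 + 245.1, so R_Q^{QR} = 138.8 kN and R_R = 191 − 138.8 = 52.19 kN.
R_Q = 170.7 + 138.8 = 309.5 kN.

R_Q = 309.5 kN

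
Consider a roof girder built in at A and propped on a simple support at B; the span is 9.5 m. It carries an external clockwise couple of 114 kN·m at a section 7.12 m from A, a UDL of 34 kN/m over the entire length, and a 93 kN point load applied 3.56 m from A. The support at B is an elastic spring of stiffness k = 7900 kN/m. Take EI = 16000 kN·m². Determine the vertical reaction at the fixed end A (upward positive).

R_A = 262 kN

Release the roller at B. Primary structure: cantilever fixed at A.
Deflection at B on the released cantilever, summing each load's contribution:
  clockwise couple 114 at a = 7.12: M₀a(2L − a)/(2EI) = 4821/EI
  UDL 34: wL⁴/(8EI) = 34617/EI
  point load 93 at a = 3.56: Pa²(3L − a)/(6EI) = 4899/EI
  δ_0 = 44337/EI
Tip deflection under a unit load at B: L³/(3EI) = 285.8/EI.
With EI = 16000 kN·m²: δ_0 = 2.7711 m and δ_{BB} = 0.017862 m/kN.
Compatibility — the spring shortens by R_B/k under the reaction it provides: δ_0 − R_B·δ_{BB} = R_B/k. With 1/k = 0.000127 m/kN, R_B = δ_0 / (δ_{BB} + 1/k) = 2.7711 / (0.017862 + 0.000127) = 154 kN.
Vertical equilibrium: R_A = ΣP − R_B = 416 − 154 = 262 kN.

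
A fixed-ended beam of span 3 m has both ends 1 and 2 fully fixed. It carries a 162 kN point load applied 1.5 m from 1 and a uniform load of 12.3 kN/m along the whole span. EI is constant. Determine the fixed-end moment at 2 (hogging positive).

Release both end moments; the primary structure is a simply-supported span 12 with redundants M_1 and M_2.
End rotations of the released simple span under the applied load (×1/EI):
  at 1: point load 162 at a = 1.5: Pab(L + b)/(6LEI) = 91.12/EI
  at 2: point load 162 at a = 1.5: Pab(L + a)/(6LEI) = 91.12/EI
  at 1: UDL 12.3: wL³/(24EI) = 13.84/EI
  at 2: UDL 12.3: wL³/(24EI) = 13.84/EI
  θ_10 = 105/EI,  θ_20 = 105/EI
Flexibility coefficients: a unit moment at one end gives L/(3EI) there and L/(6EI) at the far end, so f₁₁ = f₂₂ = 1/EI and f₁₂ = f₂₁ = 0.5/EI.
Compatibility — zero rotation at each built-in end:
  1 M_1 + 0.5 M_2 = 105
  0.5 M_1 + 1 M_2 = 105
Solving the pair gives M_1 = 69.97 kN·m and M_2 = 69.97 kN·m (hogging).

M_2 = 69.97 kN·m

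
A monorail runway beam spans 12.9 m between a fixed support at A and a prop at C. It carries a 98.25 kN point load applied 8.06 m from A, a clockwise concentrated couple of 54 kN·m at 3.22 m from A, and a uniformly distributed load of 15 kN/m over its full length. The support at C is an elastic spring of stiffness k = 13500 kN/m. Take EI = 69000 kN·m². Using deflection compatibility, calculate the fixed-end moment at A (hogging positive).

M_A = 546 kN·m

Release the roller at C. Primary structure: cantilever fixed at A.
Free-end deflection of the primary structure under the applied loading (downward +):
  point load 98.25 at a = 8.06: Pa²(3L − a)/(6EI) = 32594/EI
  clockwise couple 54 at a = 3.22: M₀a(2L − a)/(2EI) = 1963/EI
  UDL 15: wL⁴/(8EI) = 51923/EI
  δ_0 = 86480/EI
Flexibility coefficient — unit upward force at C: δ_{CC} = L³/(3EI) = 715.6/EI.
With EI = 69000 kN·m²: δ_0 = 1.2533 m and δ_{CC} = 0.01037 m/kN.
Compatibility — the spring shortens by R_C/k under the reaction it provides: δ_0 − R_C·δ_{CC} = R_C/k. With 1/k = 0.000074 m/kN, R_C = δ_0 / (δ_{CC} + 1/k) = 1.2533 / (0.01037 + 0.000074) = 120 kN.
Moment equilibrium about A: M_A = Σ(load moments about A) − R_C·L = 2094 − 120×12.9 = 546 kN·m.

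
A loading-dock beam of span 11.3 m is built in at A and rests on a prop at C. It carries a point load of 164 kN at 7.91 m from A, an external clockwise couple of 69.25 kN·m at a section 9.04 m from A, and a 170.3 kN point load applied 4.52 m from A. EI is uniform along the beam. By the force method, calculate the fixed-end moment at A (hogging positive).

Remove the prop at C; the released (primary) structure is a cantilever built in at A.
Downward deflection at the released point C due to the loads:
  point load 164 at a = 7.91: Pa²(3L − a)/(6EI) = 44448/EI
  clockwise couple 69.25 at a = 9.04: M₀a(2L − a)/(2EI) = 4244/EI
  point load 170.3 at a = 4.52: Pa²(3L − a)/(6EI) = 17037/EI
  δ_0 = 65729/EI
Flexibility coefficient — unit upward force at C: δ_{CC} = L³/(3EI) = 481/EI.
The prop prevents deflection at C: R_C = δ_0/δ_{CC} = 65729/481 = 136.7 kN.
Moment equilibrium about A: M_A = Σ(load moments about A) − R_C·L = 2136 − 136.7×11.3 = 592 kN·m.

M_A = 592 kN·m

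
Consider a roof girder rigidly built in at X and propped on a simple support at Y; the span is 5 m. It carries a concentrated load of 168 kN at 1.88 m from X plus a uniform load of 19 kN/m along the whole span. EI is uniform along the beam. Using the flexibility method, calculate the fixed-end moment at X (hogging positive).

Choose R_Y as the redundant. The primary structure is the cantilever fixed at X.
Primary-structure tip deflection at Y by superposition:
  point load 168 at a = 1.88: Pa²(3L − a)/(6EI) = 1298/EI
  UDL 19: wL⁴/(8EI) = 1484/EI
  δ_0 = 2783/EI
Tip deflection under a unit load at Y: L³/(3EI) = 41.67/EI.
The prop prevents deflection at Y: R_Y = δ_0/δ_{YY} = 2783/41.67 = 66.79 kN.
Moment equilibrium about X: M_X = Σ(load moments about X) − R_Y·L = 553.3 − 66.79×5 = 219.4 kN·m.

M_X = 219.4 kN·m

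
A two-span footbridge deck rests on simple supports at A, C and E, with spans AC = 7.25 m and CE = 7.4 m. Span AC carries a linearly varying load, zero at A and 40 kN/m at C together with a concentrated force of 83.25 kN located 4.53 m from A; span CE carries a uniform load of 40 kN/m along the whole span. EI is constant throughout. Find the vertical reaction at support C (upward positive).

R_C = 368.9 kN

Take M_C as the redundant. Released structure: two simple spans AC and CE with a hinge at C.
End slopes at the hinge C, treating each span as simply supported:
  span AC: triangular load, peak 40: w₀L³/(45EI) = 338.7/EI
  span AC: point load 83.25 at a = 4.53: Pab(L + a)/(6LEI) = 277.8/EI
  span CE: UDL 40: wL³/(24EI) = 675.4/EI
  relative rotation θ_0 = (616.5 + 675.4)/EI = 1292/EI
A unit hogging moment at C produces rotation L₁/(3EI) + L₂/(3EI) = 4.883/EI.
Compatibility: M_C·(L₁+L₂)/(3EI) = θ_0, giving M_C = 264.6 kN·m (hogging).
Span AC, ΣM about A with M_C applied at C: R_C^{AC}·7.25 = 1078 + 264.6, so R_C^{AC} = 185.2 kN and R_A = 228.2 − 185.2 = 43.08 kN.
Span CE, ΣM about E: R_C^{CE}·7.4 = 1095 + 264.6, so R_C^{CE} = 183.8 kN and R_E = 296 − 183.8 = 112.2 kN.
R_C = 185.2 + 183.8 = 368.9 kN.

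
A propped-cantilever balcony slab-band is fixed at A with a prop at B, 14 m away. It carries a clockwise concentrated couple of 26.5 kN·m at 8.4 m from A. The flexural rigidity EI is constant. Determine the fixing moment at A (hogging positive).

Take the reaction at B as the redundant and release it; the primary structure is a cantilever fixed at A.
Free-end deflection of the primary structure under the applied loading (downward +):
  clockwise couple 26.5 at a = 8.4: M₀a(2L − a)/(2EI) = 2181/EI
Flexibility coefficient — unit upward force at B: δ_{BB} = L³/(3EI) = 914.7/EI.
The prop prevents deflection at B: R_B = δ_0/δ_{BB} = 2181/914.7 = 2.385 kN.
Moment equilibrium about A: M_A = Σ(load moments about A) − R_B·L = 26.5 − 2.385×14 = -6.89 kN·m.

M_A = -6.89 kN·m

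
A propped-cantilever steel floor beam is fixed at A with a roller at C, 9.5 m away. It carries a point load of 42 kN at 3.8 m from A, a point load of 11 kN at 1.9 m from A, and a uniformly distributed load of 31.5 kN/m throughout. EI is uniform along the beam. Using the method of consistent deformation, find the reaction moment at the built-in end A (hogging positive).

Choose R_C as the redundant. The primary structure is the cantilever fixed at A.
Primary-structure tip deflection at C by superposition:
  point load 42 at a = 3.8: Pa²(3L − a)/(6EI) = 2497/EI
  point load 11 at a = 1.9: Pa²(3L − a)/(6EI) = 176/EI
  UDL 31.5: wL⁴/(8EI) = 32071/EI
  δ_0 = 34744/EI
Flexibility coefficient — unit upward force at C: δ_{CC} = L³/(3EI) = 285.8/EI.
The prop prevents deflection at C: R_C = δ_0/δ_{CC} = 34744/285.8 = 121.6 kN.
Moment equilibrium about A: M_A = Σ(load moments about A) − R_C·L = 1602 − 121.6×9.5 = 447 kN·m.

M_A = 447 kN·m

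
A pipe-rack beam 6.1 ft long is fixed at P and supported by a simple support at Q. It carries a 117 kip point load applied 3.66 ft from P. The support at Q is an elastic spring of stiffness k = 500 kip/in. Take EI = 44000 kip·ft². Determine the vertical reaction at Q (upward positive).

Remove the prop at Q; the released (primary) structure is a cantilever built in at P.
Deflection at Q on the released cantilever, summing each load's contribution:
  point load 117 at a = 3.66: Pa²(3L − a)/(6EI) = 3824/EI
Flexibility coefficient — unit upward force at Q: δ_{QQ} = L³/(3EI) = 75.66/EI.
With EI = 44000 kip·ft²: δ_0 = 0.086913 ft and δ_{QQ} = 0.00172 ft/kip.
Compatibility — the spring shortens by R_Q/k under the reaction it provides: δ_0 − R_Q·δ_{QQ} = R_Q/k. With 1/k = 1/(500×12) ft/kip = 0.000167 ft/kip, R_Q = δ_0 / (δ_{QQ} + 1/k) = 0.086913 / (0.00172 + 0.000167) = 46.08 kip.

R_Q = 46.08 kip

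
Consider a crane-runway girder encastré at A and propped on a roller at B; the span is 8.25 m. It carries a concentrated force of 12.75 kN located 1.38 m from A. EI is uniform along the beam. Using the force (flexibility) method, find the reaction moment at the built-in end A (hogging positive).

M_A = 13.43 kN·m

Take the reaction at B as the redundant and release it; the primary structure is a cantilever fixed at A.
Deflection at B on the released cantilever, summing each load's contribution:
  point load 12.75 at a = 1.38: Pa²(3L − a)/(6EI) = 94.57/EI
Tip deflection under a unit load at B: L³/(3EI) = 187.2/EI.
The prop prevents deflection at B: R_B = δ_0/δ_{BB} = 94.57/187.2 = 0.5053 kN.
Moment equilibrium about A: M_A = Σ(load moments about A) − R_B·L = 17.59 − 0.5053×8.25 = 13.43 kN·m.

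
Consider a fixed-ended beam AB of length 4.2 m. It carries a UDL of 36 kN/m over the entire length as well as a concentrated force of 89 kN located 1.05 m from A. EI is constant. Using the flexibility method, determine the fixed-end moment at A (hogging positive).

M_A = 105.5 kN·m

Release both end moments; the primary structure is a simply-supported span AB with redundants M_A and M_B.
On the primary (simply-supported) span, the end slopes from the loading are:
  at A: UDL 36: wL³/(24EI) = 111.1/EI
  at B: UDL 36: wL³/(24EI) = 111.1/EI
  at A: point load 89 at a = 1.05: Pab(L + b)/(6LEI) = 85.86/EI
  at B: point load 89 at a = 1.05: Pab(L + a)/(6LEI) = 61.33/EI
  θ_A0 = 197/EI,  θ_B0 = 172.5/EI
Flexibility coefficients: a unit moment at one end gives L/(3EI) there and L/(6EI) at the far end, so f₁₁ = f₂₂ = 1.4/EI and f₁₂ = f₂₁ = 0.7/EI.
Compatibility — zero rotation at each built-in end:
  1.4 M_A + 0.7 M_B = 197
  0.7 M_A + 1.4 M_B = 172.5
Solving the pair gives M_A = 105.5 kN·m and M_B = 70.44 kN·m (hogging).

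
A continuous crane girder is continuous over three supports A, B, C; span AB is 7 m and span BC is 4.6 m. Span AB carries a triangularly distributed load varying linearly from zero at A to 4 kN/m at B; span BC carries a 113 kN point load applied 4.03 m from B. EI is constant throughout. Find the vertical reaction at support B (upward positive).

Take M_B as the redundant. Released structure: two simple spans AB and BC with a hinge at B.
Discontinuity in slope at B on the released structure — sum the simple-span end rotations:
  span AB: triangular load, peak 4: w₀L³/(45EI) = 30.49/EI
  span BC: point load 113 at a = 4.03: Pab(L + b)/(6LEI) = 48.62/EI
  relative rotation θ_0 = (30.49 + 48.62)/EI = 79.11/EI
A unit hogging moment at B produces rotation L₁/(3EI) + L₂/(3EI) = 3.867/EI.
Compatibility: M_B·(L₁+L₂)/(3EI) = θ_0, giving M_B = 20.46 kN·m (hogging).
Span AB, ΣM about A with M_B applied at B: R_B^{AB}·7 = 65.33 + 20.46, so R_B^{AB} = 12.26 kN and R_A = 14 − 12.26 = 1.744 kN.
Span BC, ΣM about C: R_B^{BC}·4.6 = 64.41 + 20.46, so R_B^{BC} = 18.45 kN and R_C = 113 − 18.45 = 94.55 kN.
R_B = 12.26 + 18.45 = 30.71 kN.

R_B = 30.71 kN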